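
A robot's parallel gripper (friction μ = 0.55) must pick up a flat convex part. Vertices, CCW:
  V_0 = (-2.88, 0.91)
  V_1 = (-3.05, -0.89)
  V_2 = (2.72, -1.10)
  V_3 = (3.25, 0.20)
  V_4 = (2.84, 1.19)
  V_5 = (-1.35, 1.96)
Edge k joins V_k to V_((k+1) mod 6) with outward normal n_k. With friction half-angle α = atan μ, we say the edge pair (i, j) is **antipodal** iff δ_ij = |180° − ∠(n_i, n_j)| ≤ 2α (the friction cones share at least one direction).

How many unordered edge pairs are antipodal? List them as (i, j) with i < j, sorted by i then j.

α = atan 0.55 = 28.81°;  2α = 57.62°
n_0 = (-0.9956, +0.0940)
n_1 = (-0.0364, -0.9993)
n_2 = (+0.9260, -0.3775)
n_3 = (+0.9239, +0.3826)
n_4 = (+0.1807, +0.9835)
n_5 = (-0.5658, +0.8245)
  (0,1): δ = 86.69°  ·
  (0,2): δ = 16.79°  ✓
  (0,3): δ = 27.89°  ✓
  (0,4): δ = 84.98°  ·
  (0,5): δ = 129.86°  ·
  (1,2): δ = 110.10°  ·
  (1,3): δ = 65.42°  ·
  (1,4): δ = 8.33°  ✓
  (1,5): δ = 36.55°  ✓
  (2,3): δ = 135.32°  ·
  (2,4): δ = 78.23°  ·
  (2,5): δ = 33.36°  ✓
  (3,4): δ = 122.91°  ·
  (3,5): δ = 78.04°  ·
  (4,5): δ = 135.13°  ·
antipodal pairs: 5

count = 5; pairs: (0,2), (0,3), (1,4), (1,5), (2,5)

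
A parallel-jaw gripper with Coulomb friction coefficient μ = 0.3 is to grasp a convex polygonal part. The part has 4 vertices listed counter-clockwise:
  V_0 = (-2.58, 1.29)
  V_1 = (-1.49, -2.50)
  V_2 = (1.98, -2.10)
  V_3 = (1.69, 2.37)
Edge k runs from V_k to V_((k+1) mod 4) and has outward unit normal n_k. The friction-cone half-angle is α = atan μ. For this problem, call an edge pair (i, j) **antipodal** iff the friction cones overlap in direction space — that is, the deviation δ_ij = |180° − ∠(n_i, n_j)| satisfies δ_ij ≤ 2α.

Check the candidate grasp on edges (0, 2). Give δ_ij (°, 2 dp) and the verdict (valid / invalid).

δ = 12.33°, valid

α = atan 0.3 = 16.70°;  2α = 33.40°
edge 0: e_0 = (+1.09, -3.79);  n_0 = (-0.9610, -0.2764)
edge 2: e_2 = (-0.29, +4.47);  n_2 = (+0.9979, +0.0647)
∠(n_0, n_2) = 167.67°
δ = |180° − 167.67°| = 12.33°
12.33° ≤ 2α = 33.40°  →  valid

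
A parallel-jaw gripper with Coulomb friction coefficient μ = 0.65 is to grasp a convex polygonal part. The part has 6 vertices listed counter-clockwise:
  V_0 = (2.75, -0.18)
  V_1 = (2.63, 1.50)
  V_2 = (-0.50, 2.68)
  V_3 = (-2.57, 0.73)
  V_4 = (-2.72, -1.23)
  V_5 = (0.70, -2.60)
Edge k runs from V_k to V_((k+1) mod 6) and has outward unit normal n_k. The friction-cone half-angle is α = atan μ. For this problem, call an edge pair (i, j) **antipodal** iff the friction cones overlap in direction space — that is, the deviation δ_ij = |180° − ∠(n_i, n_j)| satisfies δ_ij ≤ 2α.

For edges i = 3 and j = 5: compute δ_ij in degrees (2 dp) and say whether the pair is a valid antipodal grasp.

α = atan 0.65 = 33.02°;  2α = 66.05°
edge 3: e_3 = (-0.15, -1.96);  n_3 = (-0.9971, +0.0763)
edge 5: e_5 = (+2.05, +2.42);  n_5 = (+0.7630, -0.6464)
∠(n_3, n_5) = 144.11°
δ = |180° − 144.11°| = 35.89°
35.89° ≤ 2α = 66.05°  →  valid

δ = 35.89°, valid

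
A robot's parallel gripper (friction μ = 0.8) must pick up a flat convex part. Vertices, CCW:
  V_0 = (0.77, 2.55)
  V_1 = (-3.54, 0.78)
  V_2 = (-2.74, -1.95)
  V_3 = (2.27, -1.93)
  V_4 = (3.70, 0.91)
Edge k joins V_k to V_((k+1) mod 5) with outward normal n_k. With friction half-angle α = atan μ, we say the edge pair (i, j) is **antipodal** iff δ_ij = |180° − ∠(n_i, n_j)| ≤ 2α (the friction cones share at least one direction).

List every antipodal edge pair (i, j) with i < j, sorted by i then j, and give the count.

α = atan 0.8 = 38.66°;  2α = 77.32°
n_0 = (-0.3799, +0.9250)
n_1 = (-0.9596, -0.2812)
n_2 = (+0.0040, -1.0000)
n_3 = (+0.8932, -0.4497)
n_4 = (+0.4884, +0.8726)
  (0,1): δ = 95.99°  ·
  (0,2): δ = 22.10°  ✓
  (0,3): δ = 40.95°  ✓
  (0,4): δ = 128.44°  ·
  (1,2): δ = 106.10°  ·
  (1,3): δ = 43.06°  ✓
  (1,4): δ = 44.43°  ✓
  (2,3): δ = 116.95°  ·
  (2,4): δ = 29.47°  ✓
  (3,4): δ = 92.51°  ·
antipodal pairs: 5

count = 5; pairs: (0,2), (0,3), (1,3), (1,4), (2,4)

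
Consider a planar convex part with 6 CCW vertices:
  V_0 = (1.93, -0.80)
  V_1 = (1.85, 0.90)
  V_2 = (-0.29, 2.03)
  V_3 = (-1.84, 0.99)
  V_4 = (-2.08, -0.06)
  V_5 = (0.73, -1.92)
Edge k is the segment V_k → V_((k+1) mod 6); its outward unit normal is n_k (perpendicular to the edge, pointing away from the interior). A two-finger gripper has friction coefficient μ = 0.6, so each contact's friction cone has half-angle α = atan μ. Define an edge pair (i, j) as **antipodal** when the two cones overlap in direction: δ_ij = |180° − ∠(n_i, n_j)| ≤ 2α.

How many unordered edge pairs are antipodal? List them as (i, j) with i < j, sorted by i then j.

α = atan 0.6 = 30.96°;  2α = 61.93°
n_0 = (+0.9989, +0.0470)
n_1 = (+0.4669, +0.8843)
n_2 = (-0.5572, +0.8304)
n_3 = (-0.9749, +0.2228)
n_4 = (-0.5520, -0.8339)
n_5 = (+0.6823, -0.7311)
  (0,1): δ = 120.53°  ·
  (0,2): δ = 58.83°  ✓
  (0,3): δ = 15.57°  ✓
  (0,4): δ = 53.80°  ✓
  (0,5): δ = 130.33°  ·
  (1,2): δ = 118.30°  ·
  (1,3): δ = 75.04°  ·
  (1,4): δ = 5.67°  ✓
  (1,5): δ = 70.86°  ·
  (2,3): δ = 136.74°  ·
  (2,4): δ = 67.36°  ·
  (2,5): δ = 9.16°  ✓
  (3,4): δ = 110.63°  ·
  (3,5): δ = 34.10°  ✓
  (4,5): δ = 103.47°  ·
antipodal pairs: 6

count = 6; pairs: (0,2), (0,3), (0,4), (1,4), (2,5), (3,5)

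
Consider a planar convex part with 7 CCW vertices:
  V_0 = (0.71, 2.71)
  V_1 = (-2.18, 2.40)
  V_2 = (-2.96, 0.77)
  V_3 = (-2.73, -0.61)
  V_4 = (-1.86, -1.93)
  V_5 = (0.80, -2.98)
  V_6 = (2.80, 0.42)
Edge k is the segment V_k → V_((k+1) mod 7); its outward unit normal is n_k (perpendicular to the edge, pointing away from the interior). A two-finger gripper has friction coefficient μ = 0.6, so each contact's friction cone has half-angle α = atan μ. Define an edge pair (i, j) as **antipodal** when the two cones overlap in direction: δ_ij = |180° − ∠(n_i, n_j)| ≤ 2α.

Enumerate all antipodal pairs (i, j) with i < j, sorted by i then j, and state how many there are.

α = atan 0.6 = 30.96°;  2α = 61.93°
n_0 = (-0.1067, +0.9943)
n_1 = (-0.9020, +0.4317)
n_2 = (-0.9864, -0.1644)
n_3 = (-0.8350, -0.5503)
n_4 = (-0.3672, -0.9302)
n_5 = (+0.8619, -0.5070)
n_6 = (+0.7386, +0.6741)
  (0,1): δ = 121.69°  ·
  (0,2): δ = 86.66°  ·
  (0,3): δ = 62.73°  ·
  (0,4): δ = 27.66°  ✓
  (0,5): δ = 53.41°  ✓
  (0,6): δ = 126.26°  ·
  (1,2): δ = 144.97°  ·
  (1,3): δ = 121.04°  ·
  (1,4): δ = 85.97°  ·
  (1,5): δ = 4.89°  ✓
  (1,6): δ = 67.96°  ·
  (2,3): δ = 156.07°  ·
  (2,4): δ = 121.00°  ·
  (2,5): δ = 39.93°  ✓
  (2,6): δ = 32.92°  ✓
  (3,4): δ = 144.93°  ·
  (3,5): δ = 63.85°  ·
  (3,6): δ = 9.00°  ✓
  (4,5): δ = 98.92°  ·
  (4,6): δ = 26.07°  ✓
  (5,6): δ = 107.15°  ·
antipodal pairs: 7

count = 7; pairs: (0,4), (0,5), (1,5), (2,5), (2,6), (3,6), (4,6)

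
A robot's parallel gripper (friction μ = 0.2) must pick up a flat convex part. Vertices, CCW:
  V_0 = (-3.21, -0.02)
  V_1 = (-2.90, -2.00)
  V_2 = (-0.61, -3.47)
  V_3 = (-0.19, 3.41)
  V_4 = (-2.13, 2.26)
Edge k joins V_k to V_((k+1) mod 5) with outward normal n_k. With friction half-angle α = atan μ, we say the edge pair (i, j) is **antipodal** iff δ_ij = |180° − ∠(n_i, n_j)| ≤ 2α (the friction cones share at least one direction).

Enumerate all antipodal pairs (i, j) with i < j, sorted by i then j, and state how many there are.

count = 2; pairs: (0,2), (2,4)

α = atan 0.2 = 11.31°;  2α = 22.62°
n_0 = (-0.9880, -0.1547)
n_1 = (-0.5402, -0.8415)
n_2 = (+0.9981, -0.0609)
n_3 = (-0.5099, +0.8602)
n_4 = (-0.9037, +0.4281)
  (0,1): δ = 131.60°  ·
  (0,2): δ = 12.39°  ✓
  (0,3): δ = 111.76°  ·
  (0,4): δ = 145.76°  ·
  (1,2): δ = 60.80°  ·
  (1,3): δ = 63.36°  ·
  (1,4): δ = 97.35°  ·
  (2,3): δ = 55.85°  ·
  (2,4): δ = 21.85°  ✓
  (3,4): δ = 146.00°  ·
antipodal pairs: 2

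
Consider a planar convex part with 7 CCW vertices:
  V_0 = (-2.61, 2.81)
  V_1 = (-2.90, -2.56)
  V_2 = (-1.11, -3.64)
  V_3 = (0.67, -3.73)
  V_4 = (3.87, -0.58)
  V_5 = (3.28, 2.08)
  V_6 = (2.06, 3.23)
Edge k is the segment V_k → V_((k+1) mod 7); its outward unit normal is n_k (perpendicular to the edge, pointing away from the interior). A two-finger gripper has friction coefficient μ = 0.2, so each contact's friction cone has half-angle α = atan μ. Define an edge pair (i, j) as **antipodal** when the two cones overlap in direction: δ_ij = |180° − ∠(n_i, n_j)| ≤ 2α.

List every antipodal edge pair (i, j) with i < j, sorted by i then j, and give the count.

count = 3; pairs: (0,4), (1,5), (2,6)

α = atan 0.2 = 11.31°;  2α = 22.62°
n_0 = (-0.9985, +0.0539)
n_1 = (-0.5166, -0.8562)
n_2 = (-0.0505, -0.9987)
n_3 = (+0.7015, -0.7127)
n_4 = (+0.9763, +0.2165)
n_5 = (+0.6859, +0.7277)
n_6 = (-0.0896, +0.9960)
  (0,1): δ = 118.01°  ·
  (0,2): δ = 89.80°  ·
  (0,3): δ = 42.36°  ·
  (0,4): δ = 15.60°  ✓
  (0,5): δ = 49.78°  ·
  (0,6): δ = 98.23°  ·
  (1,2): δ = 151.79°  ·
  (1,3): δ = 104.35°  ·
  (1,4): δ = 46.39°  ·
  (1,5): δ = 12.20°  ✓
  (1,6): δ = 36.24°  ·
  (2,3): δ = 132.56°  ·
  (2,4): δ = 74.60°  ·
  (2,5): δ = 40.41°  ·
  (2,6): δ = 8.03°  ✓
  (3,4): δ = 122.04°  ·
  (3,5): δ = 87.86°  ·
  (3,6): δ = 39.41°  ·
  (4,5): δ = 145.81°  ·
  (4,6): δ = 97.37°  ·
  (5,6): δ = 131.55°  ·
antipodal pairs: 3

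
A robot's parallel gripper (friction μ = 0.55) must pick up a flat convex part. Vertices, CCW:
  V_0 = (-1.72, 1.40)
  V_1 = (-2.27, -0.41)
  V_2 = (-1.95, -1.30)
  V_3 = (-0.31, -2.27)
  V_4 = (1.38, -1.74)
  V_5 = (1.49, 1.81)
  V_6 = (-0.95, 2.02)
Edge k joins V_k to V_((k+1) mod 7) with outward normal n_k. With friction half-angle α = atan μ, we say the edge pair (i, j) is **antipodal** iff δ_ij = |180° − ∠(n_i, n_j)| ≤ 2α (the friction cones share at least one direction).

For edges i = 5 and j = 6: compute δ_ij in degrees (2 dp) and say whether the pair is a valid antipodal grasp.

δ = 136.24°, invalid

α = atan 0.55 = 28.81°;  2α = 57.62°
edge 5: e_5 = (-2.44, +0.21);  n_5 = (+0.0857, +0.9963)
edge 6: e_6 = (-0.77, -0.62);  n_6 = (-0.6272, +0.7789)
∠(n_5, n_6) = 43.76°
δ = |180° − 43.76°| = 136.24°
136.24° > 2α = 57.62°  →  invalid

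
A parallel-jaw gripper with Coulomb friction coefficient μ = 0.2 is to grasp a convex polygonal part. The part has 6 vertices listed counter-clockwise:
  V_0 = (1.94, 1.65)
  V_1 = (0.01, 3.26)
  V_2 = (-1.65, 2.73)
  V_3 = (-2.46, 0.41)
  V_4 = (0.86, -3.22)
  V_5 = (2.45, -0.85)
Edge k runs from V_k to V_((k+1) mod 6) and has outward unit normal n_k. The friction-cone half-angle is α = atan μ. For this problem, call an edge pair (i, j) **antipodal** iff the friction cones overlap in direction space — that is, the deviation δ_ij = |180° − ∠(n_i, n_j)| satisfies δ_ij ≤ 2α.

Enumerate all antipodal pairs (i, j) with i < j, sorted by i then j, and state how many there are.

α = atan 0.2 = 11.31°;  2α = 22.62°
n_0 = (+0.6406, +0.7679)
n_1 = (-0.3042, +0.9526)
n_2 = (-0.9441, +0.3296)
n_3 = (-0.7379, -0.6749)
n_4 = (+0.8304, -0.5571)
n_5 = (+0.9798, +0.1999)
  (0,1): δ = 122.46°  ·
  (0,2): δ = 69.41°  ·
  (0,3): δ = 7.72°  ✓
  (0,4): δ = 95.98°  ·
  (0,5): δ = 141.36°  ·
  (1,2): δ = 126.95°  ·
  (1,3): δ = 65.26°  ·
  (1,4): δ = 38.44°  ·
  (1,5): δ = 83.82°  ·
  (2,3): δ = 118.31°  ·
  (2,4): δ = 14.61°  ✓
  (2,5): δ = 30.78°  ·
  (3,4): δ = 76.30°  ·
  (3,5): δ = 30.92°  ·
  (4,5): δ = 134.61°  ·
antipodal pairs: 2

count = 2; pairs: (0,3), (2,4)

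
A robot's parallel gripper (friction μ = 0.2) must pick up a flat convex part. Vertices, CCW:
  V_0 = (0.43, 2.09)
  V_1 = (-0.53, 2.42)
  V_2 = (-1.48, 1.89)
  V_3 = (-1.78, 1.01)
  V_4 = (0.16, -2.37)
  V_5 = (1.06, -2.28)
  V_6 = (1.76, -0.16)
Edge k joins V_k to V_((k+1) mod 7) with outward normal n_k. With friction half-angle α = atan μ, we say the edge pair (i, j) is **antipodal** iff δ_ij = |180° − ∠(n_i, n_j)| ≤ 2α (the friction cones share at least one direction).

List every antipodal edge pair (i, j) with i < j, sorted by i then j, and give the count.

count = 2; pairs: (2,5), (3,6)

α = atan 0.2 = 11.31°;  2α = 22.62°
n_0 = (+0.3251, +0.9457)
n_1 = (-0.4872, +0.8733)
n_2 = (-0.9465, +0.3227)
n_3 = (-0.8673, -0.4978)
n_4 = (+0.0995, -0.9950)
n_5 = (+0.9496, -0.3135)
n_6 = (+0.8609, +0.5089)
  (0,1): δ = 131.87°  ·
  (0,2): δ = 89.85°  ·
  (0,3): δ = 41.18°  ·
  (0,4): δ = 24.68°  ·
  (0,5): δ = 90.70°  ·
  (0,6): δ = 139.56°  ·
  (1,2): δ = 137.98°  ·
  (1,3): δ = 89.30°  ·
  (1,4): δ = 23.45°  ·
  (1,5): δ = 42.57°  ·
  (1,6): δ = 91.43°  ·
  (2,3): δ = 131.32°  ·
  (2,4): δ = 65.46°  ·
  (2,5): δ = 0.55°  ✓
  (2,6): δ = 49.41°  ·
  (3,4): δ = 114.14°  ·
  (3,5): δ = 48.13°  ·
  (3,6): δ = 0.73°  ✓
  (4,5): δ = 113.98°  ·
  (4,6): δ = 65.12°  ·
  (5,6): δ = 131.14°  ·
antipodal pairs: 2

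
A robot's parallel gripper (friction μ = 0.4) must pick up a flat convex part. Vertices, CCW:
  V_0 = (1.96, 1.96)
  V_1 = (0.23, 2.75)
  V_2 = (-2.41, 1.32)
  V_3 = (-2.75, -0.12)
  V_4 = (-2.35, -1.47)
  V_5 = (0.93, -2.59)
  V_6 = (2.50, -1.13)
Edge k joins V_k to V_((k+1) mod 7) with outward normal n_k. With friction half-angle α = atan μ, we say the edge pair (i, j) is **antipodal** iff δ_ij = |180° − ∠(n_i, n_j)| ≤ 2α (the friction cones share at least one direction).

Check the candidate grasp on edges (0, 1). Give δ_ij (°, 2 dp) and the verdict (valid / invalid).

α = atan 0.4 = 21.80°;  2α = 43.60°
edge 0: e_0 = (-1.73, +0.79);  n_0 = (+0.4154, +0.9096)
edge 1: e_1 = (-2.64, -1.43);  n_1 = (-0.4763, +0.8793)
∠(n_0, n_1) = 52.99°
δ = |180° − 52.99°| = 127.01°
127.01° > 2α = 43.60°  →  invalid

δ = 127.01°, invalid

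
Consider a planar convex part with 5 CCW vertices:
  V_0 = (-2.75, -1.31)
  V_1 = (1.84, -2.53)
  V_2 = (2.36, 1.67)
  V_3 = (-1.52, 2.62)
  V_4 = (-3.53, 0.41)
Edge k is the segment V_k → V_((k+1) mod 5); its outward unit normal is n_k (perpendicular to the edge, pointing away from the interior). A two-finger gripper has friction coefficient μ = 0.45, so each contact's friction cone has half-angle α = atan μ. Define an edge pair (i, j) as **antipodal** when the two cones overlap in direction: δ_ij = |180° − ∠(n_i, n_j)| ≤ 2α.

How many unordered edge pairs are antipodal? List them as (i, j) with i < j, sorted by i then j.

α = atan 0.45 = 24.23°;  2α = 48.46°
n_0 = (-0.2569, -0.9664)
n_1 = (+0.9924, -0.1229)
n_2 = (+0.2378, +0.9713)
n_3 = (-0.7398, +0.6728)
n_4 = (-0.9107, -0.4130)
  (0,1): δ = 82.17°  ·
  (0,2): δ = 1.13°  ✓
  (0,3): δ = 62.60°  ·
  (0,4): δ = 129.28°  ·
  (1,2): δ = 96.70°  ·
  (1,3): δ = 35.23°  ✓
  (1,4): δ = 31.45°  ✓
  (2,3): δ = 118.53°  ·
  (2,4): δ = 51.85°  ·
  (3,4): δ = 113.32°  ·
antipodal pairs: 3

count = 3; pairs: (0,2), (1,3), (1,4)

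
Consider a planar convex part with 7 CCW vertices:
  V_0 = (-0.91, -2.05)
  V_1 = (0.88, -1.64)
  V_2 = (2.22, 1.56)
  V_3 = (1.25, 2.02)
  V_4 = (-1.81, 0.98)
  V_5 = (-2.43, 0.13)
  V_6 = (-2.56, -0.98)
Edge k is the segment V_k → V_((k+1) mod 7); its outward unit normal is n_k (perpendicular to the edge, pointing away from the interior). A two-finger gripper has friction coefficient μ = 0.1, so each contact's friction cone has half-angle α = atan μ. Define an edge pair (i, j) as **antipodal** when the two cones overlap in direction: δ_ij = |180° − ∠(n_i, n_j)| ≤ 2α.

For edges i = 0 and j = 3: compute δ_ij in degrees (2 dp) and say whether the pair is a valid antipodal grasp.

δ = 5.87°, valid

α = atan 0.1 = 5.71°;  2α = 11.42°
edge 0: e_0 = (+1.79, +0.41);  n_0 = (+0.2233, -0.9748)
edge 3: e_3 = (-3.06, -1.04);  n_3 = (-0.3218, +0.9468)
∠(n_0, n_3) = 174.13°
δ = |180° − 174.13°| = 5.87°
5.87° ≤ 2α = 11.42°  →  valid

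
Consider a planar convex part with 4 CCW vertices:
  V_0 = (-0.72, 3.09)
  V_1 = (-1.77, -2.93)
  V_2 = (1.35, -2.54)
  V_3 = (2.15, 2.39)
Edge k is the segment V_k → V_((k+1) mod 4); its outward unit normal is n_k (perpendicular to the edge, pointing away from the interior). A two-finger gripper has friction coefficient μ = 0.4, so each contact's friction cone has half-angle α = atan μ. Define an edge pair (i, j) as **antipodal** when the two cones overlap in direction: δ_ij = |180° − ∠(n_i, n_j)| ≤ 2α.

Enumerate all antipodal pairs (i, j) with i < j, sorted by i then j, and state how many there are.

α = atan 0.4 = 21.80°;  2α = 43.60°
n_0 = (-0.9851, +0.1718)
n_1 = (+0.1240, -0.9923)
n_2 = (+0.9871, -0.1602)
n_3 = (+0.2370, +0.9715)
  (0,1): δ = 72.98°  ·
  (0,2): δ = 0.68°  ✓
  (0,3): δ = 86.19°  ·
  (1,2): δ = 106.34°  ·
  (1,3): δ = 20.83°  ✓
  (2,3): δ = 94.49°  ·
antipodal pairs: 2

count = 2; pairs: (0,2), (1,3)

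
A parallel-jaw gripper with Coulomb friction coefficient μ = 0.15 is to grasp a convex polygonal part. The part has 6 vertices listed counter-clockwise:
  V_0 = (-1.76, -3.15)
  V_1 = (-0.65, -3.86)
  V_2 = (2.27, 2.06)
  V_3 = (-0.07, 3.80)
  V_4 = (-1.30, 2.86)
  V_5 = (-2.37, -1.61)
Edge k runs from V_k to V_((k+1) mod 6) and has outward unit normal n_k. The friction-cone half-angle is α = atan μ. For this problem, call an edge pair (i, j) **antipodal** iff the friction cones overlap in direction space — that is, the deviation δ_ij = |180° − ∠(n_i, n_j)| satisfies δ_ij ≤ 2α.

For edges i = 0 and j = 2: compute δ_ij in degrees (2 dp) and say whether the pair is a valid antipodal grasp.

α = atan 0.15 = 8.53°;  2α = 17.06°
edge 0: e_0 = (+1.11, -0.71);  n_0 = (-0.5388, -0.8424)
edge 2: e_2 = (-2.34, +1.74);  n_2 = (+0.5967, +0.8025)
∠(n_0, n_2) = 175.97°
δ = |180° − 175.97°| = 4.03°
4.03° ≤ 2α = 17.06°  →  valid

δ = 4.03°, valid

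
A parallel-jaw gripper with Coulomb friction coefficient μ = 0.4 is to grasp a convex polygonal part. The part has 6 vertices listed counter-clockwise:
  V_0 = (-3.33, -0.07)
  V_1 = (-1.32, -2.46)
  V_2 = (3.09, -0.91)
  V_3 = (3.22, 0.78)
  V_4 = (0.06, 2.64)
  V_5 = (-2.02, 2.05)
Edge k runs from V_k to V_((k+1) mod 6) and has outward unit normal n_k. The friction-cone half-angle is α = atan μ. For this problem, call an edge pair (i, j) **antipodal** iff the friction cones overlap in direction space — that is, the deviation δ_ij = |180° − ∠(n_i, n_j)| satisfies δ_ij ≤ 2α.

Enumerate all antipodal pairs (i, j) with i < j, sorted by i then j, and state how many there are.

count = 4; pairs: (0,3), (1,4), (1,5), (2,5)

α = atan 0.4 = 21.80°;  2α = 43.60°
n_0 = (-0.7653, -0.6436)
n_1 = (+0.3316, -0.9434)
n_2 = (+0.9971, -0.0767)
n_3 = (+0.5073, +0.8618)
n_4 = (-0.2729, +0.9620)
n_5 = (-0.8507, +0.5257)
  (0,1): δ = 110.70°  ·
  (0,2): δ = 44.46°  ·
  (0,3): δ = 19.45°  ✓
  (0,4): δ = 65.77°  ·
  (0,5): δ = 108.22°  ·
  (1,2): δ = 113.76°  ·
  (1,3): δ = 49.85°  ·
  (1,4): δ = 3.53°  ✓
  (1,5): δ = 38.92°  ✓
  (2,3): δ = 116.08°  ·
  (2,4): δ = 69.77°  ·
  (2,5): δ = 27.31°  ✓
  (3,4): δ = 133.68°  ·
  (3,5): δ = 91.23°  ·
  (4,5): δ = 137.55°  ·
antipodal pairs: 4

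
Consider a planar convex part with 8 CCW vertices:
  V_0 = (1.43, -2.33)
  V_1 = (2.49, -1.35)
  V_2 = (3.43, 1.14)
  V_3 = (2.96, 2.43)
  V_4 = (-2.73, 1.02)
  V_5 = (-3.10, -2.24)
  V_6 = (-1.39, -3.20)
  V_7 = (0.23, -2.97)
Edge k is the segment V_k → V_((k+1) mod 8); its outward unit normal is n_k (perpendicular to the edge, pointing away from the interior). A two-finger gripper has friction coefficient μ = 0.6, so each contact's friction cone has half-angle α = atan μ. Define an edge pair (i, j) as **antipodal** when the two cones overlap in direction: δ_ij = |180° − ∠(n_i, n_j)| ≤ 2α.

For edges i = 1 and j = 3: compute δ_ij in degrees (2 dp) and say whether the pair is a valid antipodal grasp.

α = atan 0.6 = 30.96°;  2α = 61.93°
edge 1: e_1 = (+0.94, +2.49);  n_1 = (+0.9356, -0.3532)
edge 3: e_3 = (-5.69, -1.41);  n_3 = (-0.2405, +0.9706)
∠(n_1, n_3) = 124.60°
δ = |180° − 124.60°| = 55.40°
55.40° ≤ 2α = 61.93°  →  valid

δ = 55.40°, valid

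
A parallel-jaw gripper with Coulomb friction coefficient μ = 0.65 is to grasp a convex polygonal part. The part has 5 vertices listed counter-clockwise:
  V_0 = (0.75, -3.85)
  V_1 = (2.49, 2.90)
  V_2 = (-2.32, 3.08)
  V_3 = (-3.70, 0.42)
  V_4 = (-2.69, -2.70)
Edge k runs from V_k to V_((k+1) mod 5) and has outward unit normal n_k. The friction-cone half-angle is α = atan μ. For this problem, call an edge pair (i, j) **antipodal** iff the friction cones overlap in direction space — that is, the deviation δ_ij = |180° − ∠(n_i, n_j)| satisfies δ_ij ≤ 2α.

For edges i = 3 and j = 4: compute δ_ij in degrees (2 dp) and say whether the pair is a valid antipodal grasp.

δ = 126.42°, invalid

α = atan 0.65 = 33.02°;  2α = 66.05°
edge 3: e_3 = (+1.01, -3.12);  n_3 = (-0.9514, -0.3080)
edge 4: e_4 = (+3.44, -1.15);  n_4 = (-0.3171, -0.9484)
∠(n_3, n_4) = 53.58°
δ = |180° − 53.58°| = 126.42°
126.42° > 2α = 66.05°  →  invalid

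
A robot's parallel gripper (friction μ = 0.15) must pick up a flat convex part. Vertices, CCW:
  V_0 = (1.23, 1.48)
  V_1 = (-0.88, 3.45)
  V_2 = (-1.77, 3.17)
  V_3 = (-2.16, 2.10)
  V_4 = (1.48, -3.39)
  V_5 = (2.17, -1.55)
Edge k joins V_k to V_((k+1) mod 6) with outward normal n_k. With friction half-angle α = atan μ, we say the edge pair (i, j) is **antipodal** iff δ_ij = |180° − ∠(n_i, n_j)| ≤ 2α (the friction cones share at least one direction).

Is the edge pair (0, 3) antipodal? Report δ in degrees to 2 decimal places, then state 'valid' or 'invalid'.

δ = 13.42°, valid

α = atan 0.15 = 8.53°;  2α = 17.06°
edge 0: e_0 = (-2.11, +1.97);  n_0 = (+0.6824, +0.7309)
edge 3: e_3 = (+3.64, -5.49);  n_3 = (-0.8334, -0.5526)
∠(n_0, n_3) = 166.58°
δ = |180° − 166.58°| = 13.42°
13.42° ≤ 2α = 17.06°  →  valid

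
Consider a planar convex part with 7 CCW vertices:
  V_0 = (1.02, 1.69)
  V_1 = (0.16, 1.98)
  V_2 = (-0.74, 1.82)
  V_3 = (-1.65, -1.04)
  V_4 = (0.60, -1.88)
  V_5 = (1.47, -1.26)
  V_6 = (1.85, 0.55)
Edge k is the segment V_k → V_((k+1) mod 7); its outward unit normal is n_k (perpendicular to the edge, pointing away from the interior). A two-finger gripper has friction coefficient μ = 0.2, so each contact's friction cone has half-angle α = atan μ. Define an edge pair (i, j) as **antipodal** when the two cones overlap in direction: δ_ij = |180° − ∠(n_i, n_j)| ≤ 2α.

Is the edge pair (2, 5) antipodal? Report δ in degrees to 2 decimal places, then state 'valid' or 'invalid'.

α = atan 0.2 = 11.31°;  2α = 22.62°
edge 2: e_2 = (-0.91, -2.86);  n_2 = (-0.9529, +0.3032)
edge 5: e_5 = (+0.38, +1.81);  n_5 = (+0.9787, -0.2055)
∠(n_2, n_5) = 174.21°
δ = |180° − 174.21°| = 5.79°
5.79° ≤ 2α = 22.62°  →  valid

δ = 5.79°, valid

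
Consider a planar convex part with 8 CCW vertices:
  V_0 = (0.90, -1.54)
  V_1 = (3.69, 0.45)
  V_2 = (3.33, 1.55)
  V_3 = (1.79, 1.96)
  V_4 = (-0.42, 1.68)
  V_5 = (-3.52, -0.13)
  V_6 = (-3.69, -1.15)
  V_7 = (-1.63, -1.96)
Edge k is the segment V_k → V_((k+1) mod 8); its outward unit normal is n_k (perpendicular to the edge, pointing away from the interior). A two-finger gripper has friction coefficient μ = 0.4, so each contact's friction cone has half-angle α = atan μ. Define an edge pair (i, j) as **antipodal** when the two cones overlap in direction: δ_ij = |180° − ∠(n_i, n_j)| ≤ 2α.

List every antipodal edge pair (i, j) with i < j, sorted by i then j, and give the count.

count = 8; pairs: (0,3), (0,4), (1,5), (2,6), (2,7), (3,6), (3,7), (4,7)

α = atan 0.4 = 21.80°;  2α = 43.60°
n_0 = (+0.5807, -0.8141)
n_1 = (+0.9504, +0.3110)
n_2 = (+0.2573, +0.9663)
n_3 = (-0.1257, +0.9921)
n_4 = (-0.5042, +0.8636)
n_5 = (-0.9864, +0.1644)
n_6 = (-0.3659, -0.9306)
n_7 = (+0.1638, -0.9865)
  (0,1): δ = 107.38°  ·
  (0,2): δ = 50.41°  ·
  (0,3): δ = 28.28°  ✓
  (0,4): δ = 5.22°  ✓
  (0,5): δ = 45.04°  ·
  (0,6): δ = 123.04°  ·
  (0,7): δ = 153.93°  ·
  (1,2): δ = 123.03°  ·
  (1,3): δ = 100.90°  ·
  (1,4): δ = 77.84°  ·
  (1,5): δ = 27.58°  ✓
  (1,6): δ = 50.41°  ·
  (1,7): δ = 81.30°  ·
  (2,3): δ = 157.87°  ·
  (2,4): δ = 134.81°  ·
  (2,5): δ = 84.55°  ·
  (2,6): δ = 6.56°  ✓
  (2,7): δ = 24.33°  ✓
  (3,4): δ = 156.94°  ·
  (3,5): δ = 106.68°  ·
  (3,6): δ = 28.69°  ✓
  (3,7): δ = 2.20°  ✓
  (4,5): δ = 129.74°  ·
  (4,6): δ = 51.74°  ·
  (4,7): δ = 20.85°  ✓
  (5,6): δ = 102.00°  ·
  (5,7): δ = 71.11°  ·
  (6,7): δ = 149.11°  ·
antipodal pairs: 8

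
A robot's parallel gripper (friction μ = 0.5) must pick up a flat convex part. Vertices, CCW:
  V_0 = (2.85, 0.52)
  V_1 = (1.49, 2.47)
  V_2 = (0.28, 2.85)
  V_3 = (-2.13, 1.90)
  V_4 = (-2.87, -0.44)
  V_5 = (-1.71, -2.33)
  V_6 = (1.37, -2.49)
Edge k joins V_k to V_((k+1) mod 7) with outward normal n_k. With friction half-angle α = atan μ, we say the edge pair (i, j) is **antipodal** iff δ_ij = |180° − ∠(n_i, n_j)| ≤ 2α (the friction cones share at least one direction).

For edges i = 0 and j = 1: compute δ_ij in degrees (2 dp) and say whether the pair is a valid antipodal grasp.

δ = 142.33°, invalid

α = atan 0.5 = 26.57°;  2α = 53.13°
edge 0: e_0 = (-1.36, +1.95);  n_0 = (+0.8202, +0.5720)
edge 1: e_1 = (-1.21, +0.38);  n_1 = (+0.2996, +0.9541)
∠(n_0, n_1) = 37.67°
δ = |180° − 37.67°| = 142.33°
142.33° > 2α = 53.13°  →  invalid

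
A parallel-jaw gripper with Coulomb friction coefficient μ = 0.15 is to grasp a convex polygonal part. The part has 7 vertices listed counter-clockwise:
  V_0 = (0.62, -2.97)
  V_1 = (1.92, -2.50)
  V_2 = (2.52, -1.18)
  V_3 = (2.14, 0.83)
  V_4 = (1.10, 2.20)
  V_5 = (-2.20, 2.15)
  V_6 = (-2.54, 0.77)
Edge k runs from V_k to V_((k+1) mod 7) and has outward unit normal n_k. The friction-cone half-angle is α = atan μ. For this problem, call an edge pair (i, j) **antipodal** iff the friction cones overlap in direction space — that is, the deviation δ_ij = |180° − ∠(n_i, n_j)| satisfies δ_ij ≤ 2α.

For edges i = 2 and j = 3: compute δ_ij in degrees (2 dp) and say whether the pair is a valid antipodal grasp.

α = atan 0.15 = 8.53°;  2α = 17.06°
edge 2: e_2 = (-0.38, +2.01);  n_2 = (+0.9826, +0.1858)
edge 3: e_3 = (-1.04, +1.37);  n_3 = (+0.7965, +0.6046)
∠(n_2, n_3) = 26.50°
δ = |180° − 26.50°| = 153.50°
153.50° > 2α = 17.06°  →  invalid

δ = 153.50°, invalid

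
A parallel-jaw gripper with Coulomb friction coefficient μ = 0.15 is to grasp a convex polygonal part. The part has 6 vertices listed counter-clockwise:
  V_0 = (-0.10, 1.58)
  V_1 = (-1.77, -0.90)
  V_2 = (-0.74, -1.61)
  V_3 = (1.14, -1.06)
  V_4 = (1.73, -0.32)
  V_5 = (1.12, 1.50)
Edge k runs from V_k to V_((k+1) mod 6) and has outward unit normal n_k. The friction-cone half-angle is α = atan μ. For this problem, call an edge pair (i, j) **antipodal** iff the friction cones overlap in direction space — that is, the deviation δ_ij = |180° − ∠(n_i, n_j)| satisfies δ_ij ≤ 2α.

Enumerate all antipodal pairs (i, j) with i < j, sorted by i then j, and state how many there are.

α = atan 0.15 = 8.53°;  2α = 17.06°
n_0 = (-0.8295, +0.5586)
n_1 = (-0.5675, -0.8233)
n_2 = (+0.2808, -0.9598)
n_3 = (+0.7819, -0.6234)
n_4 = (+0.9482, +0.3178)
n_5 = (+0.0654, +0.9979)
  (0,1): δ = 90.62°  ·
  (0,2): δ = 39.74°  ·
  (0,3): δ = 4.61°  ✓
  (0,4): δ = 52.49°  ·
  (0,5): δ = 120.20°  ·
  (1,2): δ = 129.11°  ·
  (1,3): δ = 93.99°  ·
  (1,4): δ = 36.89°  ·
  (1,5): δ = 30.83°  ·
  (2,3): δ = 144.87°  ·
  (2,4): δ = 87.78°  ·
  (2,5): δ = 20.06°  ·
  (3,4): δ = 122.91°  ·
  (3,5): δ = 55.19°  ·
  (4,5): δ = 112.28°  ·
antipodal pairs: 1

count = 1; pairs: (0,3)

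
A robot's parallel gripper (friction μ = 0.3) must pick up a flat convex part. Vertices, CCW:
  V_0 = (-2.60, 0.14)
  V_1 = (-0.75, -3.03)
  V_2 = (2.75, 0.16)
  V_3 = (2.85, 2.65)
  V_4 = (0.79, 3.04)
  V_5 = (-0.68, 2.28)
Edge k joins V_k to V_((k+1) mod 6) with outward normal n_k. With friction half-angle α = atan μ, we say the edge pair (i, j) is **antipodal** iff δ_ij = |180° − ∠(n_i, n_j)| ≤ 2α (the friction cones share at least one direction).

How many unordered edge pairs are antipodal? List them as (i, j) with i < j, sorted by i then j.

count = 3; pairs: (0,2), (1,4), (1,5)

α = atan 0.3 = 16.70°;  2α = 33.40°
n_0 = (-0.8637, -0.5040)
n_1 = (+0.6736, -0.7391)
n_2 = (+0.9992, -0.0401)
n_3 = (+0.1860, +0.9825)
n_4 = (-0.4593, +0.8883)
n_5 = (-0.7443, +0.6678)
  (0,1): δ = 77.92°  ·
  (0,2): δ = 32.57°  ✓
  (0,3): δ = 49.01°  ·
  (0,4): δ = 87.07°  ·
  (0,5): δ = 107.83°  ·
  (1,2): δ = 134.65°  ·
  (1,3): δ = 53.07°  ·
  (1,4): δ = 15.01°  ✓
  (1,5): δ = 5.75°  ✓
  (2,3): δ = 98.42°  ·
  (2,4): δ = 60.36°  ·
  (2,5): δ = 39.60°  ·
  (3,4): δ = 141.94°  ·
  (3,5): δ = 121.18°  ·
  (4,5): δ = 159.24°  ·
antipodal pairs: 3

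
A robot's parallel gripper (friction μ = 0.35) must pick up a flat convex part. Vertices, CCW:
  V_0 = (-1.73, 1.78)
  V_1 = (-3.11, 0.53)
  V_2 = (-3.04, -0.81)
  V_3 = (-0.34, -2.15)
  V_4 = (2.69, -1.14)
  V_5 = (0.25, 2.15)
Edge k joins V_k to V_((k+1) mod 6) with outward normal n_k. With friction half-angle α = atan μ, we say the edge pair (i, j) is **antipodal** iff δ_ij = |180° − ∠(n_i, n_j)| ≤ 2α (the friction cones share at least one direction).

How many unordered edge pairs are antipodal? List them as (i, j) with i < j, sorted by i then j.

α = atan 0.35 = 19.29°;  2α = 38.58°
n_0 = (-0.6713, +0.7412)
n_1 = (-0.9986, -0.0522)
n_2 = (-0.4446, -0.8958)
n_3 = (+0.3162, -0.9487)
n_4 = (+0.8032, +0.5957)
n_5 = (-0.1837, +0.9830)
  (0,1): δ = 129.18°  ·
  (0,2): δ = 68.57°  ·
  (0,3): δ = 23.74°  ✓
  (0,4): δ = 84.39°  ·
  (0,5): δ = 148.41°  ·
  (1,2): δ = 119.39°  ·
  (1,3): δ = 74.56°  ·
  (1,4): δ = 33.57°  ✓
  (1,5): δ = 97.59°  ·
  (2,3): δ = 135.17°  ·
  (2,4): δ = 27.04°  ✓
  (2,5): δ = 36.98°  ✓
  (3,4): δ = 71.87°  ·
  (3,5): δ = 7.85°  ✓
  (4,5): δ = 115.98°  ·
antipodal pairs: 5

count = 5; pairs: (0,3), (1,4), (2,4), (2,5), (3,5)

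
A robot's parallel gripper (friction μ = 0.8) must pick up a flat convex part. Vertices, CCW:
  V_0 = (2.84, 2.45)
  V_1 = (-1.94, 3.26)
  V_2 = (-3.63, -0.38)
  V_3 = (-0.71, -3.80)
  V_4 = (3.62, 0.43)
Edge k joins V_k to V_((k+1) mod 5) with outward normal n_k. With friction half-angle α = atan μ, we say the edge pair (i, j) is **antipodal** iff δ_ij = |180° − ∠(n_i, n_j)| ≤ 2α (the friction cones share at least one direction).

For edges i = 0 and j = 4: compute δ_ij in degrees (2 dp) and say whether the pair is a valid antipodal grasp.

α = atan 0.8 = 38.66°;  2α = 77.32°
edge 0: e_0 = (-4.78, +0.81);  n_0 = (+0.1671, +0.9859)
edge 4: e_4 = (-0.78, +2.02);  n_4 = (+0.9329, +0.3602)
∠(n_0, n_4) = 59.27°
δ = |180° − 59.27°| = 120.73°
120.73° > 2α = 77.32°  →  invalid

δ = 120.73°, invalid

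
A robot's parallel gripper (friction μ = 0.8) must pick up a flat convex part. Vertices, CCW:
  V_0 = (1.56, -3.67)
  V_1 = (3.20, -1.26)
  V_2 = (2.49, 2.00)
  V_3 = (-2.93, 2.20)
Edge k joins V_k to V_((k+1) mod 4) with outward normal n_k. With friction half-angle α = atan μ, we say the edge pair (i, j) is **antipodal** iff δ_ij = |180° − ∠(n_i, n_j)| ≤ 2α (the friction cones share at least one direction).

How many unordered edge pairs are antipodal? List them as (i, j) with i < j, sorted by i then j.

α = atan 0.8 = 38.66°;  2α = 77.32°
n_0 = (+0.8267, -0.5626)
n_1 = (+0.9771, +0.2128)
n_2 = (+0.0369, +0.9993)
n_3 = (-0.7943, -0.6076)
  (0,1): δ = 133.48°  ·
  (0,2): δ = 57.88°  ✓
  (0,3): δ = 71.65°  ✓
  (1,2): δ = 104.40°  ·
  (1,3): δ = 25.13°  ✓
  (2,3): δ = 50.47°  ✓
antipodal pairs: 4

count = 4; pairs: (0,2), (0,3), (1,3), (2,3)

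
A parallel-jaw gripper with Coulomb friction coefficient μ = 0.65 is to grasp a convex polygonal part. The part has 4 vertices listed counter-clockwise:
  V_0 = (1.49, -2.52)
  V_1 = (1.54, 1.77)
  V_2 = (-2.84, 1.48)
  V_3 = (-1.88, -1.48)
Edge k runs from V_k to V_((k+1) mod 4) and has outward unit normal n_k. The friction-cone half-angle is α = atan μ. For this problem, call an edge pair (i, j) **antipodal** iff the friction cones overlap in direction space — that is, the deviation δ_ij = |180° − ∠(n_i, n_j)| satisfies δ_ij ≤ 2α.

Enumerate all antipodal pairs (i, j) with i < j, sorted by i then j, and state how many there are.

α = atan 0.65 = 33.02°;  2α = 66.05°
n_0 = (+0.9999, -0.0117)
n_1 = (-0.0661, +0.9978)
n_2 = (-0.9512, -0.3085)
n_3 = (-0.2949, -0.9555)
  (0,1): δ = 85.54°  ·
  (0,2): δ = 18.64°  ✓
  (0,3): δ = 73.52°  ·
  (1,2): δ = 75.82°  ·
  (1,3): δ = 20.94°  ✓
  (2,3): δ = 125.12°  ·
antipodal pairs: 2

count = 2; pairs: (0,2), (1,3)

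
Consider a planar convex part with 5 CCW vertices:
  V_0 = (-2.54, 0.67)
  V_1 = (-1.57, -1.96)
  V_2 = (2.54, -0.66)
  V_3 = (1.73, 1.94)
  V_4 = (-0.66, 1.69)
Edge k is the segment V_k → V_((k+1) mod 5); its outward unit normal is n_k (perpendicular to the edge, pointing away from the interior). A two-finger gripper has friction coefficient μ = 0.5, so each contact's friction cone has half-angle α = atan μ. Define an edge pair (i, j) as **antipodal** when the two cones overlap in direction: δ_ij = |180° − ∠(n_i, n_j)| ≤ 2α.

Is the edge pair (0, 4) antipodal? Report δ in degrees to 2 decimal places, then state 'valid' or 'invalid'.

δ = 98.24°, invalid

α = atan 0.5 = 26.57°;  2α = 53.13°
edge 0: e_0 = (+0.97, -2.63);  n_0 = (-0.9382, -0.3460)
edge 4: e_4 = (-1.88, -1.02);  n_4 = (-0.4769, +0.8790)
∠(n_0, n_4) = 81.76°
δ = |180° − 81.76°| = 98.24°
98.24° > 2α = 53.13°  →  invalid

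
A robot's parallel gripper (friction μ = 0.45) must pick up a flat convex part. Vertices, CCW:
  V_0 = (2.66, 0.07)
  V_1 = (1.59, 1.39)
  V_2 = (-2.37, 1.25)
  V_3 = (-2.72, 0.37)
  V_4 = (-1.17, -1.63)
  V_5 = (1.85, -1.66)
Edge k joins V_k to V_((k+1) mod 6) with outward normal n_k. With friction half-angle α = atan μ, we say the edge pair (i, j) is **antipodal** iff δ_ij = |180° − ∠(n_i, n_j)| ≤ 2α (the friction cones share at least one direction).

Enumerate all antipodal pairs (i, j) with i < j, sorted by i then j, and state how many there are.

α = atan 0.45 = 24.23°;  2α = 48.46°
n_0 = (+0.7768, +0.6297)
n_1 = (-0.0353, +0.9994)
n_2 = (-0.9292, +0.3696)
n_3 = (-0.7904, -0.6126)
n_4 = (-0.0099, -1.0000)
n_5 = (+0.9056, -0.4240)
  (0,1): δ = 127.00°  ·
  (0,2): δ = 60.72°  ·
  (0,3): δ = 1.25°  ✓
  (0,4): δ = 50.40°  ·
  (0,5): δ = 115.88°  ·
  (1,2): δ = 113.71°  ·
  (1,3): δ = 54.25°  ·
  (1,4): δ = 2.59°  ✓
  (1,5): δ = 62.89°  ·
  (2,3): δ = 120.54°  ·
  (2,4): δ = 68.88°  ·
  (2,5): δ = 3.40°  ✓
  (3,4): δ = 128.34°  ·
  (3,5): δ = 62.87°  ·
  (4,5): δ = 114.52°  ·
antipodal pairs: 3

count = 3; pairs: (0,3), (1,4), (2,5)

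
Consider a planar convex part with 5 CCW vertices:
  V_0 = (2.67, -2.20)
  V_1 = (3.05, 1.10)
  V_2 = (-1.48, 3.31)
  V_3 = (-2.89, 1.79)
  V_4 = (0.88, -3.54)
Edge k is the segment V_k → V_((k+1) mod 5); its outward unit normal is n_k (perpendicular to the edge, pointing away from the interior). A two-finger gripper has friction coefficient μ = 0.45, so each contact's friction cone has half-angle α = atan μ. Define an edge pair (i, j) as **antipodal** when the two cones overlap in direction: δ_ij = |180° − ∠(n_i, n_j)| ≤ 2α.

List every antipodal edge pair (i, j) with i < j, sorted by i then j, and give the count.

count = 4; pairs: (0,2), (0,3), (1,3), (2,4)

α = atan 0.45 = 24.23°;  2α = 48.46°
n_0 = (+0.9934, -0.1144)
n_1 = (+0.4385, +0.8987)
n_2 = (-0.7331, +0.6801)
n_3 = (-0.8164, -0.5775)
n_4 = (+0.5993, -0.8005)
  (0,1): δ = 109.44°  ·
  (0,2): δ = 36.28°  ✓
  (0,3): δ = 41.84°  ✓
  (0,4): δ = 133.39°  ·
  (1,2): δ = 106.84°  ·
  (1,3): δ = 28.72°  ✓
  (1,4): δ = 62.82°  ·
  (2,3): δ = 101.88°  ·
  (2,4): δ = 10.33°  ✓
  (3,4): δ = 88.45°  ·
antipodal pairs: 4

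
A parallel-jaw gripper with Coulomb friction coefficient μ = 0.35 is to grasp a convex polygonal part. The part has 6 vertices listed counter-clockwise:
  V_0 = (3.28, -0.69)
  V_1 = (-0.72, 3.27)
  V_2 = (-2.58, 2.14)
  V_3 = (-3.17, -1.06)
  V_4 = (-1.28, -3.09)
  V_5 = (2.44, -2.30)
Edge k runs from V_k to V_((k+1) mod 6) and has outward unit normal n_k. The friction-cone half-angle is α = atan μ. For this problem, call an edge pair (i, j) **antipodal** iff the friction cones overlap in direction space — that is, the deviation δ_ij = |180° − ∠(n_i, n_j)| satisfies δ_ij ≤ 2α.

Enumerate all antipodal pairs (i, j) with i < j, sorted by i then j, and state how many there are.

α = atan 0.35 = 19.29°;  2α = 38.58°
n_0 = (+0.7035, +0.7107)
n_1 = (-0.5192, +0.8546)
n_2 = (-0.9834, +0.1813)
n_3 = (-0.7319, -0.6814)
n_4 = (+0.2077, -0.9782)
n_5 = (+0.8866, -0.4626)
  (0,1): δ = 104.01°  ·
  (0,2): δ = 55.73°  ·
  (0,3): δ = 2.33°  ✓
  (0,4): δ = 56.70°  ·
  (0,5): δ = 107.16°  ·
  (1,2): δ = 131.73°  ·
  (1,3): δ = 78.33°  ·
  (1,4): δ = 19.29°  ✓
  (1,5): δ = 31.17°  ✓
  (2,3): δ = 126.60°  ·
  (2,4): δ = 67.56°  ·
  (2,5): δ = 17.11°  ✓
  (3,4): δ = 120.97°  ·
  (3,5): δ = 70.51°  ·
  (4,5): δ = 129.54°  ·
antipodal pairs: 4

count = 4; pairs: (0,3), (1,4), (1,5), (2,5)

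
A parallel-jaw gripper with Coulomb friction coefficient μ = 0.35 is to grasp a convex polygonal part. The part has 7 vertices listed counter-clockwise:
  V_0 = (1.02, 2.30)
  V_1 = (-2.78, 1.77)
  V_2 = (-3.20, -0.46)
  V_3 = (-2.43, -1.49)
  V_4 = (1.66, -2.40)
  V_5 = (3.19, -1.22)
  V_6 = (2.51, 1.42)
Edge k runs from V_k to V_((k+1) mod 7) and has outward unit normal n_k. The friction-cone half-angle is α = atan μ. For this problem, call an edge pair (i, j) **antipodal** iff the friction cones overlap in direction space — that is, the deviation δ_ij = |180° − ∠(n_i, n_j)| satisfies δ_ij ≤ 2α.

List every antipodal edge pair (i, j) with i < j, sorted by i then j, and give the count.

count = 6; pairs: (0,3), (0,4), (1,5), (2,5), (2,6), (3,6)

α = atan 0.35 = 19.29°;  2α = 38.58°
n_0 = (-0.1381, +0.9904)
n_1 = (-0.9827, +0.1851)
n_2 = (-0.8009, -0.5988)
n_3 = (-0.2172, -0.9761)
n_4 = (+0.6107, -0.7919)
n_5 = (+0.9684, +0.2494)
n_6 = (+0.5085, +0.8610)
  (0,1): δ = 108.61°  ·
  (0,2): δ = 61.16°  ·
  (0,3): δ = 20.48°  ✓
  (0,4): δ = 29.70°  ✓
  (0,5): δ = 96.50°  ·
  (0,6): δ = 141.49°  ·
  (1,2): δ = 132.55°  ·
  (1,3): δ = 91.88°  ·
  (1,4): δ = 41.69°  ·
  (1,5): δ = 25.11°  ✓
  (1,6): δ = 70.10°  ·
  (2,3): δ = 139.32°  ·
  (2,4): δ = 89.14°  ·
  (2,5): δ = 22.34°  ✓
  (2,6): δ = 22.65°  ✓
  (3,4): δ = 129.82°  ·
  (3,5): δ = 63.01°  ·
  (3,6): δ = 18.02°  ✓
  (4,5): δ = 113.20°  ·
  (4,6): δ = 68.21°  ·
  (5,6): δ = 135.01°  ·
antipodal pairs: 6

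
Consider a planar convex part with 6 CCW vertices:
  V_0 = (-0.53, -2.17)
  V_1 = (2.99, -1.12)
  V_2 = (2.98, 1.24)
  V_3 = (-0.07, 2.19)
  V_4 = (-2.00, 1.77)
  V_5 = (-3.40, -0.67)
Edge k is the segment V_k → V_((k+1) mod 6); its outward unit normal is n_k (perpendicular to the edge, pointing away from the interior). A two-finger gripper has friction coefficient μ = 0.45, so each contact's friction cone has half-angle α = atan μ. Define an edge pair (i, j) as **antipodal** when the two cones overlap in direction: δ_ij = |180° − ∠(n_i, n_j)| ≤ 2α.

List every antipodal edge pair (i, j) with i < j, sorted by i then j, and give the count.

α = atan 0.45 = 24.23°;  2α = 48.46°
n_0 = (+0.2858, -0.9583)
n_1 = (+1.0000, +0.0042)
n_2 = (+0.2974, +0.9548)
n_3 = (-0.2126, +0.9771)
n_4 = (-0.8674, +0.4977)
n_5 = (-0.4632, -0.8863)
  (0,1): δ = 106.37°  ·
  (0,2): δ = 33.91°  ✓
  (0,3): δ = 4.33°  ✓
  (0,4): δ = 43.54°  ✓
  (0,5): δ = 135.80°  ·
  (1,2): δ = 107.54°  ·
  (1,3): δ = 77.97°  ·
  (1,4): δ = 30.09°  ✓
  (1,5): δ = 62.16°  ·
  (2,3): δ = 150.42°  ·
  (2,4): δ = 102.55°  ·
  (2,5): δ = 10.29°  ✓
  (3,4): δ = 132.12°  ·
  (3,5): δ = 39.87°  ✓
  (4,5): δ = 87.75°  ·
antipodal pairs: 6

count = 6; pairs: (0,2), (0,3), (0,4), (1,4), (2,5), (3,5)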